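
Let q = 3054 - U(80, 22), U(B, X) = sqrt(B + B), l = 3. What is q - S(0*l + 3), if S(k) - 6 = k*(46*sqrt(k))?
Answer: 3048 - 138*sqrt(3) - 4*sqrt(10) ≈ 2796.3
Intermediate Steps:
U(B, X) = sqrt(2)*sqrt(B) (U(B, X) = sqrt(2*B) = sqrt(2)*sqrt(B))
q = 3054 - 4*sqrt(10) (q = 3054 - sqrt(2)*sqrt(80) = 3054 - sqrt(2)*4*sqrt(5) = 3054 - 4*sqrt(10) ≈ 3041.4)
S(k) = 6 + 46*k**(3/2) (S(k) = 6 + k*(46*sqrt(k)) = 6 + 46*k**(3/2))
q - S(0*l + 3) = (3054 - 4*sqrt(10)) - (6 + 46*(0*3 + 3)**(3/2)) = (3054 - 4*sqrt(10)) - (6 + 46*(0 + 3)**(3/2)) = (3054 - 4*sqrt(10)) - (6 + 46*3**(3/2)) = (3054 - 4*sqrt(10)) - (6 + 46*(3*sqrt(3))) = (3054 - 4*sqrt(10)) - (6 + 138*sqrt(3)) = (3054 - 4*sqrt(10)) + (-6 - 138*sqrt(3)) = 3048 - 138*sqrt(3) - 4*sqrt(10)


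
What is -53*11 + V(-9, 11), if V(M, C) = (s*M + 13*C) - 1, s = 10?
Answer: -531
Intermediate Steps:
V(M, C) = -1 + 10*M + 13*C (V(M, C) = (10*M + 13*C) - 1 = -1 + 10*M + 13*C)
-53*11 + V(-9, 11) = -53*11 + (-1 + 10*(-9) + 13*11) = -583 + (-1 - 90 + 143) = -583 + 52 = -531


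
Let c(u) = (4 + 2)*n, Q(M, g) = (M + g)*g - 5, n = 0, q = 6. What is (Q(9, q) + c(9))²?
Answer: 7225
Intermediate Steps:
Q(M, g) = -5 + g*(M + g) (Q(M, g) = g*(M + g) - 5 = -5 + g*(M + g))
c(u) = 0 (c(u) = (4 + 2)*0 = 6*0 = 0)
(Q(9, q) + c(9))² = ((-5 + 6² + 9*6) + 0)² = ((-5 + 36 + 54) + 0)² = (85 + 0)² = 85² = 7225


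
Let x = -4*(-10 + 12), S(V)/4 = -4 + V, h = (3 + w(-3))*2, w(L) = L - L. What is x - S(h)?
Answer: -16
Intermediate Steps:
w(L) = 0
h = 6 (h = (3 + 0)*2 = 3*2 = 6)
S(V) = -16 + 4*V (S(V) = 4*(-4 + V) = -16 + 4*V)
x = -8 (x = -4*2 = -8)
x - S(h) = -8 - (-16 + 4*6) = -8 - (-16 + 24) = -8 - 1*8 = -8 - 8 = -16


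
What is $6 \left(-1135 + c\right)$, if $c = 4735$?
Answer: $21600$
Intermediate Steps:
$6 \left(-1135 + c\right) = 6 \left(-1135 + 4735\right) = 6 \cdot 3600 = 21600$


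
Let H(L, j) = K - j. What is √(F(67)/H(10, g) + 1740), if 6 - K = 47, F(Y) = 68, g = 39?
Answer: √173915/10 ≈ 41.703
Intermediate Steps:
K = -41 (K = 6 - 1*47 = 6 - 47 = -41)
H(L, j) = -41 - j
√(F(67)/H(10, g) + 1740) = √(68/(-41 - 1*39) + 1740) = √(68/(-41 - 39) + 1740) = √(68/(-80) + 1740) = √(68*(-1/80) + 1740) = √(-17/20 + 1740) = √(34783/20) = √173915/10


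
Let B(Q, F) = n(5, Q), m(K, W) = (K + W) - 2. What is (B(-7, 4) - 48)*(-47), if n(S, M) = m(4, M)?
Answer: 2491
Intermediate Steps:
m(K, W) = -2 + K + W
n(S, M) = 2 + M (n(S, M) = -2 + 4 + M = 2 + M)
B(Q, F) = 2 + Q
(B(-7, 4) - 48)*(-47) = ((2 - 7) - 48)*(-47) = (-5 - 48)*(-47) = -53*(-47) = 2491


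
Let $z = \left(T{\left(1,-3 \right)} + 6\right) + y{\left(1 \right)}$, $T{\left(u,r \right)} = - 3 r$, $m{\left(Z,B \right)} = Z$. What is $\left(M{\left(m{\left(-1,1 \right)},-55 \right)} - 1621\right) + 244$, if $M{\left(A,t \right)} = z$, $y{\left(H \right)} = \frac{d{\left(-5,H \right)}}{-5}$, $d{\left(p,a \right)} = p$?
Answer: $-1361$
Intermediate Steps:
$y{\left(H \right)} = 1$ ($y{\left(H \right)} = - \frac{5}{-5} = \left(-5\right) \left(- \frac{1}{5}\right) = 1$)
$z = 16$ ($z = \left(\left(-3\right) \left(-3\right) + 6\right) + 1 = \left(9 + 6\right) + 1 = 15 + 1 = 16$)
$M{\left(A,t \right)} = 16$
$\left(M{\left(m{\left(-1,1 \right)},-55 \right)} - 1621\right) + 244 = \left(16 - 1621\right) + 244 = -1605 + 244 = -1361$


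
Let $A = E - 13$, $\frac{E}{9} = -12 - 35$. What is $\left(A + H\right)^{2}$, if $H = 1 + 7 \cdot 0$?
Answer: $189225$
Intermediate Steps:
$E = -423$ ($E = 9 \left(-12 - 35\right) = 9 \left(-47\right) = -423$)
$A = -436$ ($A = -423 - 13 = -436$)
$H = 1$ ($H = 1 + 0 = 1$)
$\left(A + H\right)^{2} = \left(-436 + 1\right)^{2} = \left(-435\right)^{2} = 189225$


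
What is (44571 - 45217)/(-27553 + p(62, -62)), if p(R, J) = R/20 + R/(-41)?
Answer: 264860/11296079 ≈ 0.023447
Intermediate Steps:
p(R, J) = 21*R/820 (p(R, J) = R*(1/20) + R*(-1/41) = R/20 - R/41 = 21*R/820)
(44571 - 45217)/(-27553 + p(62, -62)) = (44571 - 45217)/(-27553 + (21/820)*62) = -646/(-27553 + 651/410) = -646/(-11296079/410) = -646*(-410/11296079) = 264860/11296079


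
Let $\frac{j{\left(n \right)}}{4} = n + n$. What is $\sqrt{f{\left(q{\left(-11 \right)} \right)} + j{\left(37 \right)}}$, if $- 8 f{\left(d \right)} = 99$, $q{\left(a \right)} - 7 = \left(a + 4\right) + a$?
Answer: $\frac{\sqrt{4538}}{4} \approx 16.841$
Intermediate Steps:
$j{\left(n \right)} = 8 n$ ($j{\left(n \right)} = 4 \left(n + n\right) = 4 \cdot 2 n = 8 n$)
$q{\left(a \right)} = 11 + 2 a$ ($q{\left(a \right)} = 7 + \left(\left(a + 4\right) + a\right) = 7 + \left(\left(4 + a\right) + a\right) = 7 + \left(4 + 2 a\right) = 11 + 2 a$)
$f{\left(d \right)} = - \frac{99}{8}$ ($f{\left(d \right)} = \left(- \frac{1}{8}\right) 99 = - \frac{99}{8}$)
$\sqrt{f{\left(q{\left(-11 \right)} \right)} + j{\left(37 \right)}} = \sqrt{- \frac{99}{8} + 8 \cdot 37} = \sqrt{- \frac{99}{8} + 296} = \sqrt{\frac{2269}{8}} = \frac{\sqrt{4538}}{4}$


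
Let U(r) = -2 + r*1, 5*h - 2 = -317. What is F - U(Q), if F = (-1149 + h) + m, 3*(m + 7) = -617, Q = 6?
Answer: -4286/3 ≈ -1428.7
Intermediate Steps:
m = -638/3 (m = -7 + (⅓)*(-617) = -7 - 617/3 = -638/3 ≈ -212.67)
h = -63 (h = ⅖ + (⅕)*(-317) = ⅖ - 317/5 = -63)
F = -4274/3 (F = (-1149 - 63) - 638/3 = -1212 - 638/3 = -4274/3 ≈ -1424.7)
U(r) = -2 + r
F - U(Q) = -4274/3 - (-2 + 6) = -4274/3 - 1*4 = -4274/3 - 4 = -4286/3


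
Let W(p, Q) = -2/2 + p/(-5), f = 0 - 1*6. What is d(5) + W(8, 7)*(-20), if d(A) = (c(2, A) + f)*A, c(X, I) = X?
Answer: 32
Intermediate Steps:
f = -6 (f = 0 - 6 = -6)
W(p, Q) = -1 - p/5 (W(p, Q) = -2*1/2 + p*(-1/5) = -1 - p/5)
d(A) = -4*A (d(A) = (2 - 6)*A = -4*A)
d(5) + W(8, 7)*(-20) = -4*5 + (-1 - 1/5*8)*(-20) = -20 + (-1 - 8/5)*(-20) = -20 - 13/5*(-20) = -20 + 52 = 32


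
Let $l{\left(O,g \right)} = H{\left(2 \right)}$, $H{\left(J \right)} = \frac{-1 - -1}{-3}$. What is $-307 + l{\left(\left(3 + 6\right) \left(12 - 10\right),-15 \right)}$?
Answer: $-307$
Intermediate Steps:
$H{\left(J \right)} = 0$ ($H{\left(J \right)} = \left(-1 + 1\right) \left(- \frac{1}{3}\right) = 0 \left(- \frac{1}{3}\right) = 0$)
$l{\left(O,g \right)} = 0$
$-307 + l{\left(\left(3 + 6\right) \left(12 - 10\right),-15 \right)} = -307 + 0 = -307$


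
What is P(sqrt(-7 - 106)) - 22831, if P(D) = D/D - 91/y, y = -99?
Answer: -2260079/99 ≈ -22829.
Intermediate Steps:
P(D) = 190/99 (P(D) = D/D - 91/(-99) = 1 - 91*(-1/99) = 1 + 91/99 = 190/99)
P(sqrt(-7 - 106)) - 22831 = 190/99 - 22831 = -2260079/99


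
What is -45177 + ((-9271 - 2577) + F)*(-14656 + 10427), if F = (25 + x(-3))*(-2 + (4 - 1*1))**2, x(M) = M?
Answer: 49966977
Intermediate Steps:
F = 22 (F = (25 - 3)*(-2 + (4 - 1*1))**2 = 22*(-2 + (4 - 1))**2 = 22*(-2 + 3)**2 = 22*1**2 = 22*1 = 22)
-45177 + ((-9271 - 2577) + F)*(-14656 + 10427) = -45177 + ((-9271 - 2577) + 22)*(-14656 + 10427) = -45177 + (-11848 + 22)*(-4229) = -45177 - 11826*(-4229) = -45177 + 50012154 = 49966977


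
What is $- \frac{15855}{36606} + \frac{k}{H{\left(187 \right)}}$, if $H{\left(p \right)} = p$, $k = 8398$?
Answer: $\frac{5969653}{134222} \approx 44.476$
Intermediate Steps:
$- \frac{15855}{36606} + \frac{k}{H{\left(187 \right)}} = - \frac{15855}{36606} + \frac{8398}{187} = \left(-15855\right) \frac{1}{36606} + 8398 \cdot \frac{1}{187} = - \frac{5285}{12202} + \frac{494}{11} = \frac{5969653}{134222}$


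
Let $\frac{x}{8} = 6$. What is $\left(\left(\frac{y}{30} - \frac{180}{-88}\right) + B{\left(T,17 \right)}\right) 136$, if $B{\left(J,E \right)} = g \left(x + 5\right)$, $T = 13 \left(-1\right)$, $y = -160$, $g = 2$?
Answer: $\frac{460972}{33} \approx 13969.0$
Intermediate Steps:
$x = 48$ ($x = 8 \cdot 6 = 48$)
$T = -13$
$B{\left(J,E \right)} = 106$ ($B{\left(J,E \right)} = 2 \left(48 + 5\right) = 2 \cdot 53 = 106$)
$\left(\left(\frac{y}{30} - \frac{180}{-88}\right) + B{\left(T,17 \right)}\right) 136 = \left(\left(- \frac{160}{30} - \frac{180}{-88}\right) + 106\right) 136 = \left(\left(\left(-160\right) \frac{1}{30} - - \frac{45}{22}\right) + 106\right) 136 = \left(\left(- \frac{16}{3} + \frac{45}{22}\right) + 106\right) 136 = \left(- \frac{217}{66} + 106\right) 136 = \frac{6779}{66} \cdot 136 = \frac{460972}{33}$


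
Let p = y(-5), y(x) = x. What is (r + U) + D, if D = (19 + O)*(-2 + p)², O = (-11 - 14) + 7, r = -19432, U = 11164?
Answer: -8219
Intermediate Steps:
p = -5
O = -18 (O = -25 + 7 = -18)
D = 49 (D = (19 - 18)*(-2 - 5)² = 1*(-7)² = 1*49 = 49)
(r + U) + D = (-19432 + 11164) + 49 = -8268 + 49 = -8219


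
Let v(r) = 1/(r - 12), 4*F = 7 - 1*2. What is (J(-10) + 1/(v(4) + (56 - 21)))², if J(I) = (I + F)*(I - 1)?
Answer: 11544857809/1245456 ≈ 9269.6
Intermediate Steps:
F = 5/4 (F = (7 - 1*2)/4 = (7 - 2)/4 = (¼)*5 = 5/4 ≈ 1.2500)
v(r) = 1/(-12 + r)
J(I) = (-1 + I)*(5/4 + I) (J(I) = (I + 5/4)*(I - 1) = (5/4 + I)*(-1 + I) = (-1 + I)*(5/4 + I))
(J(-10) + 1/(v(4) + (56 - 21)))² = ((-5/4 + (-10)² + (¼)*(-10)) + 1/(1/(-12 + 4) + (56 - 21)))² = ((-5/4 + 100 - 5/2) + 1/(1/(-8) + 35))² = (385/4 + 1/(-⅛ + 35))² = (385/4 + 1/(279/8))² = (385/4 + 8/279)² = (107447/1116)² = 11544857809/1245456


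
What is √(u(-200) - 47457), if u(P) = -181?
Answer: I*√47638 ≈ 218.26*I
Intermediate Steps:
√(u(-200) - 47457) = √(-181 - 47457) = √(-47638) = I*√47638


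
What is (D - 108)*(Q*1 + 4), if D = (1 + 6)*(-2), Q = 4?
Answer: -976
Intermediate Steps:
D = -14 (D = 7*(-2) = -14)
(D - 108)*(Q*1 + 4) = (-14 - 108)*(4*1 + 4) = -122*(4 + 4) = -122*8 = -976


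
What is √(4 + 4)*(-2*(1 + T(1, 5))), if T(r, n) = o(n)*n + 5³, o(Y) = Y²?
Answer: -1004*√2 ≈ -1419.9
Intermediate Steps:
T(r, n) = 125 + n³ (T(r, n) = n²*n + 5³ = n³ + 125 = 125 + n³)
√(4 + 4)*(-2*(1 + T(1, 5))) = √(4 + 4)*(-2*(1 + (125 + 5³))) = √8*(-2*(1 + (125 + 125))) = (2*√2)*(-2*(1 + 250)) = (2*√2)*(-2*251) = (2*√2)*(-502) = -1004*√2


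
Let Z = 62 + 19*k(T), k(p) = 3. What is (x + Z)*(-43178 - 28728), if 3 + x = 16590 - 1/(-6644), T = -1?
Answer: -3990591190745/3322 ≈ -1.2013e+9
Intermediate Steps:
x = 110204029/6644 (x = -3 + (16590 - 1/(-6644)) = -3 + (16590 - 1*(-1/6644)) = -3 + (16590 + 1/6644) = -3 + 110223961/6644 = 110204029/6644 ≈ 16587.)
Z = 119 (Z = 62 + 19*3 = 62 + 57 = 119)
(x + Z)*(-43178 - 28728) = (110204029/6644 + 119)*(-43178 - 28728) = (110994665/6644)*(-71906) = -3990591190745/3322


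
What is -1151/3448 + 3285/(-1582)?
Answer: -6573781/2727368 ≈ -2.4103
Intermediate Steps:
-1151/3448 + 3285/(-1582) = -1151*1/3448 + 3285*(-1/1582) = -1151/3448 - 3285/1582 = -6573781/2727368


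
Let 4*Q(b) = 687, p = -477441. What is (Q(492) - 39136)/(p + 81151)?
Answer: 155857/1585160 ≈ 0.098323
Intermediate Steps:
Q(b) = 687/4 (Q(b) = (¼)*687 = 687/4)
(Q(492) - 39136)/(p + 81151) = (687/4 - 39136)/(-477441 + 81151) = -155857/4/(-396290) = -155857/4*(-1/396290) = 155857/1585160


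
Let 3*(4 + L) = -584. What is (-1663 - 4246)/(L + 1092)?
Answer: -17727/2680 ≈ -6.6146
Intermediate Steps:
L = -596/3 (L = -4 + (1/3)*(-584) = -4 - 584/3 = -596/3 ≈ -198.67)
(-1663 - 4246)/(L + 1092) = (-1663 - 4246)/(-596/3 + 1092) = -5909/2680/3 = -5909*3/2680 = -17727/2680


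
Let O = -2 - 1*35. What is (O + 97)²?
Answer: 3600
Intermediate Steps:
O = -37 (O = -2 - 35 = -37)
(O + 97)² = (-37 + 97)² = 60² = 3600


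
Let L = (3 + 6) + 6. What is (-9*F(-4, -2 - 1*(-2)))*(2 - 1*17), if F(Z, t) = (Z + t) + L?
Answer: 1485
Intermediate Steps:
L = 15 (L = 9 + 6 = 15)
F(Z, t) = 15 + Z + t (F(Z, t) = (Z + t) + 15 = 15 + Z + t)
(-9*F(-4, -2 - 1*(-2)))*(2 - 1*17) = (-9*(15 - 4 + (-2 - 1*(-2))))*(2 - 1*17) = (-9*(15 - 4 + (-2 + 2)))*(2 - 17) = -9*(15 - 4 + 0)*(-15) = -9*11*(-15) = -99*(-15) = 1485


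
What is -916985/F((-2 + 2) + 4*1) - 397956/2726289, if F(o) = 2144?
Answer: -833606445443/1948387872 ≈ -427.84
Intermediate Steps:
-916985/F((-2 + 2) + 4*1) - 397956/2726289 = -916985/2144 - 397956/2726289 = -916985*1/2144 - 397956*1/2726289 = -916985/2144 - 132652/908763 = -833606445443/1948387872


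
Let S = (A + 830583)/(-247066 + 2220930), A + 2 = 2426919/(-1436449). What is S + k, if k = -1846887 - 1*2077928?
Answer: -5564121259659863445/1417677484468 ≈ -3.9248e+6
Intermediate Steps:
A = -5299817/1436449 (A = -2 + 2426919/(-1436449) = -2 + 2426919*(-1/1436449) = -2 - 2426919/1436449 = -5299817/1436449 ≈ -3.6895)
S = 596542409975/1417677484468 (S = (-5299817/1436449 + 830583)/(-247066 + 2220930) = (1193084819950/1436449)/1973864 = (1193084819950/1436449)*(1/1973864) = 596542409975/1417677484468 ≈ 0.42079)
k = -3924815 (k = -1846887 - 2077928 = -3924815)
S + k = 596542409975/1417677484468 - 3924815 = -5564121259659863445/1417677484468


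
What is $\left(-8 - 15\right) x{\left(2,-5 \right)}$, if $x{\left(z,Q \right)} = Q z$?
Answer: $230$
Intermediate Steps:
$\left(-8 - 15\right) x{\left(2,-5 \right)} = \left(-8 - 15\right) \left(\left(-5\right) 2\right) = \left(-23\right) \left(-10\right) = 230$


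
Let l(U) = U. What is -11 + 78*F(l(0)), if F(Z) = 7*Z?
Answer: -11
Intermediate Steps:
-11 + 78*F(l(0)) = -11 + 78*(7*0) = -11 + 78*0 = -11 + 0 = -11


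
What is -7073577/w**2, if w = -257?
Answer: -7073577/66049 ≈ -107.10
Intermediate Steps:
-7073577/w**2 = -7073577/((-257)**2) = -7073577/66049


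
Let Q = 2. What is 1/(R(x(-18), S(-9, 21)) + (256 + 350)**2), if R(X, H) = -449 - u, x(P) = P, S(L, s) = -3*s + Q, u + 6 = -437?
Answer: 1/367230 ≈ 2.7231e-6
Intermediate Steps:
u = -443 (u = -6 - 437 = -443)
S(L, s) = 2 - 3*s (S(L, s) = -3*s + 2 = 2 - 3*s)
R(X, H) = -6 (R(X, H) = -449 - 1*(-443) = -449 + 443 = -6)
1/(R(x(-18), S(-9, 21)) + (256 + 350)**2) = 1/(-6 + (256 + 350)**2) = 1/(-6 + 606**2) = 1/(-6 + 367236) = 1/367230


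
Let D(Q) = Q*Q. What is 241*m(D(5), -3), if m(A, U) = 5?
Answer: 1205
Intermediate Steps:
D(Q) = Q²
241*m(D(5), -3) = 241*5 = 1205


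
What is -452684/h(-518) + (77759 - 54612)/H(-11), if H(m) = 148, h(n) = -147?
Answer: 70399841/21756 ≈ 3235.9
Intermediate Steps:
-452684/h(-518) + (77759 - 54612)/H(-11) = -452684/(-147) + (77759 - 54612)/148 = -452684*(-1/147) + 23147*(1/148) = 452684/147 + 23147/148 = 70399841/21756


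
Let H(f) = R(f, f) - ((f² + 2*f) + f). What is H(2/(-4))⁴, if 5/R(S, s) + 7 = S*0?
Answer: 50625/614656 ≈ 0.082363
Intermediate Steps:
R(S, s) = -5/7 (R(S, s) = 5/(-7 + S*0) = 5/(-7 + 0) = 5/(-7) = 5*(-⅐) = -5/7)
H(f) = -5/7 - f² - 3*f (H(f) = -5/7 - ((f² + 2*f) + f) = -5/7 - (f² + 3*f) = -5/7 + (-f² - 3*f) = -5/7 - f² - 3*f)
H(2/(-4))⁴ = (-5/7 - (2/(-4))² - 6/(-4))⁴ = (-5/7 - (2*(-¼))² - 6*(-1)/4)⁴ = (-5/7 - (-½)² - 3*(-½))⁴ = (-5/7 - 1*¼ + 3/2)⁴ = (-5/7 - ¼ + 3/2)⁴ = (15/28)⁴ = 50625/614656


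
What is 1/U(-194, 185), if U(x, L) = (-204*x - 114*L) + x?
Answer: 1/18292 ≈ 5.4669e-5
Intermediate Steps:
U(x, L) = -203*x - 114*L
1/U(-194, 185) = 1/(-203*(-194) - 114*185) = 1/(39382 - 21090) = 1/18292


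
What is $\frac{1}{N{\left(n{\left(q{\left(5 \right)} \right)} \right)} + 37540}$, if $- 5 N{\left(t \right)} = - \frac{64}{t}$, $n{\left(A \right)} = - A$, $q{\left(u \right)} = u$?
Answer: $\frac{25}{938436} \approx 2.664 \cdot 10^{-5}$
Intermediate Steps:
$N{\left(t \right)} = \frac{64}{5 t}$ ($N{\left(t \right)} = - \frac{\left(-64\right) \frac{1}{t}}{5} = \frac{64}{5 t}$)
$\frac{1}{N{\left(n{\left(q{\left(5 \right)} \right)} \right)} + 37540} = \frac{1}{\frac{64}{5 \left(\left(-1\right) 5\right)} + 37540} = \frac{1}{\frac{64}{5 \left(-5\right)} + 37540} = \frac{1}{\frac{64}{5} \left(- \frac{1}{5}\right) + 37540} = \frac{1}{- \frac{64}{25} + 37540} = \frac{1}{\frac{938436}{25}} = \frac{25}{938436}$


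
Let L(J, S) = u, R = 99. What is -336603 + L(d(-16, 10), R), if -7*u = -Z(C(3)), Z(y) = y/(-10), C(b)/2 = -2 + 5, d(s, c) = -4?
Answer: -11781108/35 ≈ -3.3660e+5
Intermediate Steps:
C(b) = 6 (C(b) = 2*(-2 + 5) = 2*3 = 6)
Z(y) = -y/10 (Z(y) = y*(-⅒) = -y/10)
u = -3/35 (u = -(-1)*(-⅒*6)/7 = -(-1)*(-3)/(7*5) = -⅐*⅗ = -3/35 ≈ -0.085714)
L(J, S) = -3/35
-336603 + L(d(-16, 10), R) = -336603 - 3/35 = -11781108/35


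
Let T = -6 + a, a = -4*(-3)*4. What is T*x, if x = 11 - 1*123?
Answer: -4704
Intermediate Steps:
a = 48 (a = 12*4 = 48)
x = -112 (x = 11 - 123 = -112)
T = 42 (T = -6 + 48 = 42)
T*x = 42*(-112) = -4704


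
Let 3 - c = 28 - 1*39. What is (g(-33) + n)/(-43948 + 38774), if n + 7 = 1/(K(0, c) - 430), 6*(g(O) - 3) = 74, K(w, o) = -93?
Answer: -6536/4059003 ≈ -0.0016102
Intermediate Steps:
c = 14 (c = 3 - (28 - 1*39) = 3 - (28 - 39) = 3 - 1*(-11) = 3 + 11 = 14)
g(O) = 46/3 (g(O) = 3 + (⅙)*74 = 3 + 37/3 = 46/3)
n = -3662/523 (n = -7 + 1/(-93 - 430) = -7 + 1/(-523) = -7 - 1/523 = -3662/523 ≈ -7.0019)
(g(-33) + n)/(-43948 + 38774) = (46/3 - 3662/523)/(-43948 + 38774) = (13072/1569)/(-5174) = (13072/1569)*(-1/5174) = -6536/4059003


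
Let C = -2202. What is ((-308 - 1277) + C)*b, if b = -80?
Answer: 302960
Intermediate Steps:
((-308 - 1277) + C)*b = ((-308 - 1277) - 2202)*(-80) = (-1585 - 2202)*(-80) = -3787*(-80) = 302960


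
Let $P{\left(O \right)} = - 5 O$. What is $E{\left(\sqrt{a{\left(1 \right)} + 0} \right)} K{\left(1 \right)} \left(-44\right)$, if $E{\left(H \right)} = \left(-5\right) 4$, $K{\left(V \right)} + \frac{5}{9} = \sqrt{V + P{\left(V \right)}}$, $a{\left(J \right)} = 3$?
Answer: $- \frac{4400}{9} + 1760 i \approx -488.89 + 1760.0 i$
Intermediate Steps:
$K{\left(V \right)} = - \frac{5}{9} + 2 \sqrt{- V}$ ($K{\left(V \right)} = - \frac{5}{9} + \sqrt{V - 5 V} = - \frac{5}{9} + \sqrt{- 4 V} = - \frac{5}{9} + 2 \sqrt{- V}$)
$E{\left(H \right)} = -20$
$E{\left(\sqrt{a{\left(1 \right)} + 0} \right)} K{\left(1 \right)} \left(-44\right) = - 20 \left(- \frac{5}{9} + 2 \sqrt{\left(-1\right) 1}\right) \left(-44\right) = - 20 \left(- \frac{5}{9} + 2 \sqrt{-1}\right) \left(-44\right) = - 20 \left(- \frac{5}{9} + 2 i\right) \left(-44\right) = \left(\frac{100}{9} - 40 i\right) \left(-44\right) = - \frac{4400}{9} + 1760 i$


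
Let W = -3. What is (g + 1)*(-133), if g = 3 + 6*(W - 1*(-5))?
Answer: -2128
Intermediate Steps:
g = 15 (g = 3 + 6*(-3 - 1*(-5)) = 3 + 6*(-3 + 5) = 3 + 6*2 = 3 + 12 = 15)
(g + 1)*(-133) = (15 + 1)*(-133) = 16*(-133) = -2128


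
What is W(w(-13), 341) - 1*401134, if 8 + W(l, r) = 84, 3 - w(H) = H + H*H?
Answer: -401058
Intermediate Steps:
w(H) = 3 - H - H² (w(H) = 3 - (H + H*H) = 3 - (H + H²) = 3 + (-H - H²) = 3 - H - H²)
W(l, r) = 76 (W(l, r) = -8 + 84 = 76)
W(w(-13), 341) - 1*401134 = 76 - 1*401134 = 76 - 401134 = -401058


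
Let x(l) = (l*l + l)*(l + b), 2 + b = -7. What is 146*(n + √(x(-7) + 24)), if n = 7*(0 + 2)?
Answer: 2044 + 2628*I*√2 ≈ 2044.0 + 3716.6*I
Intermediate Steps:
b = -9 (b = -2 - 7 = -9)
x(l) = (-9 + l)*(l + l²) (x(l) = (l*l + l)*(l - 9) = (l² + l)*(-9 + l) = (l + l²)*(-9 + l) = (-9 + l)*(l + l²))
n = 14 (n = 7*2 = 14)
146*(n + √(x(-7) + 24)) = 146*(14 + √(-7*(-9 + (-7)² - 8*(-7)) + 24)) = 146*(14 + √(-7*(-9 + 49 + 56) + 24)) = 146*(14 + √(-7*96 + 24)) = 146*(14 + √(-672 + 24)) = 146*(14 + √(-648)) = 146*(14 + 18*I*√2) = 2044 + 2628*I*√2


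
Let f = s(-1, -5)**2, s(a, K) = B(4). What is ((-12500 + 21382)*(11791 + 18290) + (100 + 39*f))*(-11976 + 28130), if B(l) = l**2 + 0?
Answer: 4316179603004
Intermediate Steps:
B(l) = l**2
s(a, K) = 16 (s(a, K) = 4**2 = 16)
f = 256 (f = 16**2 = 256)
((-12500 + 21382)*(11791 + 18290) + (100 + 39*f))*(-11976 + 28130) = ((-12500 + 21382)*(11791 + 18290) + (100 + 39*256))*(-11976 + 28130) = (8882*30081 + (100 + 9984))*16154 = (267179442 + 10084)*16154 = 267189526*16154 = 4316179603004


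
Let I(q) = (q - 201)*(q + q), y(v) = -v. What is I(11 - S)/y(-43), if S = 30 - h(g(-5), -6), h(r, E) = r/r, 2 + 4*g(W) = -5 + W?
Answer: 7884/43 ≈ 183.35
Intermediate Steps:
g(W) = -7/4 + W/4 (g(W) = -½ + (-5 + W)/4 = -½ + (-5/4 + W/4) = -7/4 + W/4)
h(r, E) = 1
S = 29 (S = 30 - 1*1 = 30 - 1 = 29)
I(q) = 2*q*(-201 + q) (I(q) = (-201 + q)*(2*q) = 2*q*(-201 + q))
I(11 - S)/y(-43) = (2*(11 - 1*29)*(-201 + (11 - 1*29)))/((-1*(-43))) = (2*(11 - 29)*(-201 + (11 - 29)))/43 = (2*(-18)*(-201 - 18))*(1/43) = (2*(-18)*(-219))*(1/43) = 7884*(1/43) = 7884/43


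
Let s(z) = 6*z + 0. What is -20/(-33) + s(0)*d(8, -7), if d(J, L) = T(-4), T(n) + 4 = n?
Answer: 20/33 ≈ 0.60606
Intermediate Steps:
T(n) = -4 + n
s(z) = 6*z
d(J, L) = -8 (d(J, L) = -4 - 4 = -8)
-20/(-33) + s(0)*d(8, -7) = -20/(-33) + (6*0)*(-8) = -20*(-1/33) + 0*(-8) = 20/33 + 0 = 20/33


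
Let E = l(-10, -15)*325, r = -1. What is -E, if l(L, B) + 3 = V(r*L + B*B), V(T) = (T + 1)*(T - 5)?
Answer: -17640025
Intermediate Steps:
V(T) = (1 + T)*(-5 + T)
l(L, B) = -8 + (B² - L)² - 4*B² + 4*L (l(L, B) = -3 + (-5 + (-L + B*B)² - 4*(-L + B*B)) = -3 + (-5 + (-L + B²)² - 4*(-L + B²)) = -3 + (-5 + (B² - L)² - 4*(B² - L)) = -3 + (-5 + (B² - L)² + (-4*B² + 4*L)) = -3 + (-5 + (B² - L)² - 4*B² + 4*L) = -8 + (B² - L)² - 4*B² + 4*L)
E = 17640025 (E = (-8 + ((-15)² - 1*(-10))² - 4*(-15)² + 4*(-10))*325 = (-8 + (225 + 10)² - 4*225 - 40)*325 = (-8 + 235² - 900 - 40)*325 = (-8 + 55225 - 900 - 40)*325 = 54277*325 = 17640025)
-E = -1*17640025 = -17640025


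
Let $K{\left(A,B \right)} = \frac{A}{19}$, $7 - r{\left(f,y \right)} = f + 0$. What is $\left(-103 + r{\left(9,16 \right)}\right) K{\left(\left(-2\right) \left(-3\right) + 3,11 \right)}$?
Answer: $- \frac{945}{19} \approx -49.737$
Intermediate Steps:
$r{\left(f,y \right)} = 7 - f$ ($r{\left(f,y \right)} = 7 - \left(f + 0\right) = 7 - f$)
$K{\left(A,B \right)} = \frac{A}{19}$ ($K{\left(A,B \right)} = A \frac{1}{19} = \frac{A}{19}$)
$\left(-103 + r{\left(9,16 \right)}\right) K{\left(\left(-2\right) \left(-3\right) + 3,11 \right)} = \left(-103 + \left(7 - 9\right)\right) \frac{\left(-2\right) \left(-3\right) + 3}{19} = \left(-103 + \left(7 - 9\right)\right) \frac{6 + 3}{19} = \left(-103 - 2\right) \frac{1}{19} \cdot 9 = \left(-105\right) \frac{9}{19} = - \frac{945}{19}$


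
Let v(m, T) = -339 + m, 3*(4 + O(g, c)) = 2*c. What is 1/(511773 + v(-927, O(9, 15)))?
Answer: 1/510507 ≈ 1.9588e-6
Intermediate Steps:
O(g, c) = -4 + 2*c/3 (O(g, c) = -4 + (2*c)/3 = -4 + 2*c/3)
1/(511773 + v(-927, O(9, 15))) = 1/(511773 + (-339 - 927)) = 1/(511773 - 1266) = 1/510507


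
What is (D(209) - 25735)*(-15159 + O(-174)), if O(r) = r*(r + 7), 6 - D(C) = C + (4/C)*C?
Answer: -360567858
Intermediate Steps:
D(C) = 2 - C (D(C) = 6 - (C + (4/C)*C) = 6 - (C + 4) = 6 - (4 + C) = 6 + (-4 - C) = 2 - C)
O(r) = r*(7 + r)
(D(209) - 25735)*(-15159 + O(-174)) = ((2 - 1*209) - 25735)*(-15159 - 174*(7 - 174)) = ((2 - 209) - 25735)*(-15159 - 174*(-167)) = (-207 - 25735)*(-15159 + 29058) = -25942*13899 = -360567858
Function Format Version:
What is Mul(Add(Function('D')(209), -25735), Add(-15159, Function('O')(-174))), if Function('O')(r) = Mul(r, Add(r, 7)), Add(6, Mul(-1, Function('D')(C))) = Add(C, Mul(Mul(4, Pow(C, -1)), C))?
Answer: -360567858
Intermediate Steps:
Function('D')(C) = Add(2, Mul(-1, C)) (Function('D')(C) = Add(6, Mul(-1, Add(C, Mul(Mul(4, Pow(C, -1)), C)))) = Add(6, Mul(-1, Add(C, 4))) = Add(6, Mul(-1, Add(4, C))) = Add(6, Add(-4, Mul(-1, C))) = Add(2, Mul(-1, C)))
Function('O')(r) = Mul(r, Add(7, r))
Mul(Add(Function('D')(209), -25735), Add(-15159, Function('O')(-174))) = Mul(Add(Add(2, Mul(-1, 209)), -25735), Add(-15159, Mul(-174, Add(7, -174)))) = Mul(Add(Add(2, -209), -25735), Add(-15159, Mul(-174, -167))) = Mul(Add(-207, -25735), Add(-15159, 29058)) = Mul(-25942, 13899) = -360567858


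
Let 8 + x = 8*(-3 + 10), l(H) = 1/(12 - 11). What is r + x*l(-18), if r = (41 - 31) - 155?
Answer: -97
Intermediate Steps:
l(H) = 1 (l(H) = 1/1 = 1)
x = 48 (x = -8 + 8*(-3 + 10) = -8 + 8*7 = -8 + 56 = 48)
r = -145 (r = 10 - 155 = -145)
r + x*l(-18) = -145 + 48*1 = -145 + 48 = -97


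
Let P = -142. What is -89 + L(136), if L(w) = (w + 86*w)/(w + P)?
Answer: -2061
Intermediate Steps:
L(w) = 87*w/(-142 + w) (L(w) = (w + 86*w)/(w - 142) = (87*w)/(-142 + w) = 87*w/(-142 + w))
-89 + L(136) = -89 + 87*136/(-142 + 136) = -89 + 87*136/(-6) = -89 + 87*136*(-⅙) = -89 - 1972 = -2061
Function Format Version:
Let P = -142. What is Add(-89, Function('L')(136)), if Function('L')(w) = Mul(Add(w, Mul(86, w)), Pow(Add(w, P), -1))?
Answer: -2061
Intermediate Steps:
Function('L')(w) = Mul(87, w, Pow(Add(-142, w), -1)) (Function('L')(w) = Mul(Add(w, Mul(86, w)), Pow(Add(w, -142), -1)) = Mul(Mul(87, w), Pow(Add(-142, w), -1)) = Mul(87, w, Pow(Add(-142, w), -1)))
Add(-89, Function('L')(136)) = Add(-89, Mul(87, 136, Pow(Add(-142, 136), -1))) = Add(-89, Mul(87, 136, Pow(-6, -1))) = Add(-89, Mul(87, 136, Rational(-1, 6))) = Add(-89, -1972) = -2061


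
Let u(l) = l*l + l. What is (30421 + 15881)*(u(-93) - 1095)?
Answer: 345459222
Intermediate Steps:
u(l) = l + l² (u(l) = l² + l = l + l²)
(30421 + 15881)*(u(-93) - 1095) = (30421 + 15881)*(-93*(1 - 93) - 1095) = 46302*(-93*(-92) - 1095) = 46302*(8556 - 1095) = 46302*7461 = 345459222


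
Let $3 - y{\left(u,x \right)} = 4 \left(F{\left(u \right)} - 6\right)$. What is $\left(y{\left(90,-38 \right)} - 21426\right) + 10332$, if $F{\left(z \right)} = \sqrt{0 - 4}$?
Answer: $-11067 - 8 i \approx -11067.0 - 8.0 i$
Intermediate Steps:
$F{\left(z \right)} = 2 i$ ($F{\left(z \right)} = \sqrt{-4} = 2 i$)
$y{\left(u,x \right)} = 27 - 8 i$ ($y{\left(u,x \right)} = 3 - 4 \left(2 i - 6\right) = 3 - 4 \left(-6 + 2 i\right) = 3 - \left(-24 + 8 i\right) = 3 + \left(24 - 8 i\right) = 27 - 8 i$)
$\left(y{\left(90,-38 \right)} - 21426\right) + 10332 = \left(\left(27 - 8 i\right) - 21426\right) + 10332 = \left(-21399 - 8 i\right) + 10332 = -11067 - 8 i$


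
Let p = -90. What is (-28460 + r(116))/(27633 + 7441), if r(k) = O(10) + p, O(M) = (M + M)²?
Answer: -14075/17537 ≈ -0.80259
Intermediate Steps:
O(M) = 4*M² (O(M) = (2*M)² = 4*M²)
r(k) = 310 (r(k) = 4*10² - 90 = 4*100 - 90 = 400 - 90 = 310)
(-28460 + r(116))/(27633 + 7441) = (-28460 + 310)/(27633 + 7441) = -28150/35074 = -28150*1/35074 = -14075/17537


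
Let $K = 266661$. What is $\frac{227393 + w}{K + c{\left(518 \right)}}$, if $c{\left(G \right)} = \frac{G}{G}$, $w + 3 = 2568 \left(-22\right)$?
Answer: $\frac{85447}{133331} \approx 0.64086$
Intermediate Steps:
$w = -56499$ ($w = -3 + 2568 \left(-22\right) = -3 - 56496 = -56499$)
$c{\left(G \right)} = 1$
$\frac{227393 + w}{K + c{\left(518 \right)}} = \frac{227393 - 56499}{266661 + 1} = \frac{170894}{266662} = 170894 \cdot \frac{1}{266662} = \frac{85447}{133331}$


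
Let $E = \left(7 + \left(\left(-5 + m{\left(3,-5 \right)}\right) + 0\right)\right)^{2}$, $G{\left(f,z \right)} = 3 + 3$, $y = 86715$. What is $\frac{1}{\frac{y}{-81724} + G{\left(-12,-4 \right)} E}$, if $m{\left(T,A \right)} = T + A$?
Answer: $- \frac{81724}{86715} \approx -0.94244$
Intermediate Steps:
$G{\left(f,z \right)} = 6$
$m{\left(T,A \right)} = A + T$
$E = 0$ ($E = \left(7 + \left(\left(-5 + \left(-5 + 3\right)\right) + 0\right)\right)^{2} = \left(7 + \left(\left(-5 - 2\right) + 0\right)\right)^{2} = \left(7 + \left(-7 + 0\right)\right)^{2} = \left(7 - 7\right)^{2} = 0^{2} = 0$)
$\frac{1}{\frac{y}{-81724} + G{\left(-12,-4 \right)} E} = \frac{1}{\frac{86715}{-81724} + 6 \cdot 0} = \frac{1}{86715 \left(- \frac{1}{81724}\right) + 0} = \frac{1}{- \frac{86715}{81724} + 0} = \frac{1}{- \frac{86715}{81724}} = - \frac{81724}{86715}$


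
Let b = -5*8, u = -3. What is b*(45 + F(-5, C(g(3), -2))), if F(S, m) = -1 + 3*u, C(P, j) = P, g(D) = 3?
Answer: -1400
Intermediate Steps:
b = -40
F(S, m) = -10 (F(S, m) = -1 + 3*(-3) = -1 - 9 = -10)
b*(45 + F(-5, C(g(3), -2))) = -40*(45 - 10) = -40*35 = -1400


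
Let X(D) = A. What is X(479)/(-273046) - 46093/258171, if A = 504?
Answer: -6357813731/35246279433 ≈ -0.18038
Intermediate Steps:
X(D) = 504
X(479)/(-273046) - 46093/258171 = 504/(-273046) - 46093/258171 = 504*(-1/273046) - 46093*1/258171 = -252/136523 - 46093/258171 = -6357813731/35246279433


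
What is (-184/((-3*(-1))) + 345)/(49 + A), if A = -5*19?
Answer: -37/6 ≈ -6.1667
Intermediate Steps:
A = -95
(-184/((-3*(-1))) + 345)/(49 + A) = (-184/((-3*(-1))) + 345)/(49 - 95) = (-184/3 + 345)/(-46) = (-184*⅓ + 345)*(-1/46) = (-184/3 + 345)*(-1/46) = (851/3)*(-1/46) = -37/6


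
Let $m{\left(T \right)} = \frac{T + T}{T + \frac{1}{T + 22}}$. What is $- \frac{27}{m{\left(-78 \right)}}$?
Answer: $- \frac{39321}{2912} \approx -13.503$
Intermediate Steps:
$m{\left(T \right)} = \frac{2 T}{T + \frac{1}{22 + T}}$
$- \frac{27}{m{\left(-78 \right)}} = - \frac{27}{2 \left(-78\right) \frac{1}{1 + \left(-78\right)^{2} + 22 \left(-78\right)} \left(22 - 78\right)} = - \frac{27}{2 \left(-78\right) \frac{1}{1 + 6084 - 1716} \left(-56\right)} = - \frac{27}{2 \left(-78\right) \frac{1}{4369} \left(-56\right)} = - \frac{27}{\frac{8736}{4369}} = \left(-27\right) \frac{4369}{8736} = - \frac{39321}{2912}$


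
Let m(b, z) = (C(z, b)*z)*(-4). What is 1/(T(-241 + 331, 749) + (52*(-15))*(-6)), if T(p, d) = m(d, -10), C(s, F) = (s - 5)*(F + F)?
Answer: -1/894120 ≈ -1.1184e-6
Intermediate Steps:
C(s, F) = 2*F*(-5 + s) (C(s, F) = (-5 + s)*(2*F) = 2*F*(-5 + s))
m(b, z) = -8*b*z*(-5 + z) (m(b, z) = ((2*b*(-5 + z))*z)*(-4) = (2*b*z*(-5 + z))*(-4) = -8*b*z*(-5 + z))
T(p, d) = -1200*d (T(p, d) = 8*d*(-10)*(5 - 1*(-10)) = 8*d*(-10)*(5 + 10) = 8*d*(-10)*15 = -1200*d)
1/(T(-241 + 331, 749) + (52*(-15))*(-6)) = 1/(-1200*749 + (52*(-15))*(-6)) = 1/(-898800 - 780*(-6)) = 1/(-898800 + 4680) = 1/(-894120) = -1/894120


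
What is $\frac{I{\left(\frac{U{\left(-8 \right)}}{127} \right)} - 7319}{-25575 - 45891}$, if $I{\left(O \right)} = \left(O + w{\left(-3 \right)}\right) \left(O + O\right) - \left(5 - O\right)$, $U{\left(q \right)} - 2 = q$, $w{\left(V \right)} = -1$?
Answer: $\frac{59063981}{576337557} \approx 0.10248$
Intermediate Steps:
$U{\left(q \right)} = 2 + q$
$I{\left(O \right)} = -5 + O + 2 O \left(-1 + O\right)$ ($I{\left(O \right)} = \left(O - 1\right) \left(O + O\right) - \left(5 - O\right) = \left(-1 + O\right) 2 O + \left(-5 + O\right) = 2 O \left(-1 + O\right) + \left(-5 + O\right) = -5 + O + 2 O \left(-1 + O\right)$)
$\frac{I{\left(\frac{U{\left(-8 \right)}}{127} \right)} - 7319}{-25575 - 45891} = \frac{\left(-5 - \frac{2 - 8}{127} + 2 \left(\frac{2 - 8}{127}\right)^{2}\right) - 7319}{-25575 - 45891} = \frac{\left(-5 - \left(-6\right) \frac{1}{127} + 2 \left(\left(-6\right) \frac{1}{127}\right)^{2}\right) - 7319}{-71466} = \left(\left(-5 - - \frac{6}{127} + 2 \left(- \frac{6}{127}\right)^{2}\right) - 7319\right) \left(- \frac{1}{71466}\right) = \left(\left(-5 + \frac{6}{127} + 2 \cdot \frac{36}{16129}\right) - 7319\right) \left(- \frac{1}{71466}\right) = \left(\left(-5 + \frac{6}{127} + \frac{72}{16129}\right) - 7319\right) \left(- \frac{1}{71466}\right) = \left(- \frac{79811}{16129} - 7319\right) \left(- \frac{1}{71466}\right) = \left(- \frac{118127962}{16129}\right) \left(- \frac{1}{71466}\right) = \frac{59063981}{576337557}$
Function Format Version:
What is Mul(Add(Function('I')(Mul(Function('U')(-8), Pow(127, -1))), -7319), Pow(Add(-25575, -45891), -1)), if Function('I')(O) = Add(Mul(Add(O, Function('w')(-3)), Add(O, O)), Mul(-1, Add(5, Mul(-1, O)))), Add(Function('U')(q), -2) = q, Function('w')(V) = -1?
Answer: Rational(59063981, 576337557) ≈ 0.10248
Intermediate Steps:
Function('U')(q) = Add(2, q)
Function('I')(O) = Add(-5, O, Mul(2, O, Add(-1, O))) (Function('I')(O) = Add(Mul(Add(O, -1), Add(O, O)), Mul(-1, Add(5, Mul(-1, O)))) = Add(Mul(Add(-1, O), Mul(2, O)), Add(-5, O)) = Add(Mul(2, O, Add(-1, O)), Add(-5, O)) = Add(-5, O, Mul(2, O, Add(-1, O))))
Mul(Add(Function('I')(Mul(Function('U')(-8), Pow(127, -1))), -7319), Pow(Add(-25575, -45891), -1)) = Mul(Add(Add(-5, Mul(-1, Mul(Add(2, -8), Pow(127, -1))), Mul(2, Pow(Mul(Add(2, -8), Pow(127, -1)), 2))), -7319), Pow(Add(-25575, -45891), -1)) = Mul(Add(Add(-5, Mul(-1, Mul(-6, Rational(1, 127))), Mul(2, Pow(Mul(-6, Rational(1, 127)), 2))), -7319), Pow(-71466, -1)) = Mul(Add(Add(-5, Mul(-1, Rational(-6, 127)), Mul(2, Pow(Rational(-6, 127), 2))), -7319), Rational(-1, 71466)) = Mul(Add(Add(-5, Rational(6, 127), Mul(2, Rational(36, 16129))), -7319), Rational(-1, 71466)) = Mul(Add(Add(-5, Rational(6, 127), Rational(72, 16129)), -7319), Rational(-1, 71466)) = Mul(Add(Rational(-79811, 16129), -7319), Rational(-1, 71466)) = Mul(Rational(-118127962, 16129), Rational(-1, 71466)) = Rational(59063981, 576337557)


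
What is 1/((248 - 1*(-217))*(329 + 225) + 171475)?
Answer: 1/429085 ≈ 2.3305e-6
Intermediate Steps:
1/((248 - 1*(-217))*(329 + 225) + 171475) = 1/((248 + 217)*554 + 171475) = 1/(465*554 + 171475) = 1/(257610 + 171475) = 1/429085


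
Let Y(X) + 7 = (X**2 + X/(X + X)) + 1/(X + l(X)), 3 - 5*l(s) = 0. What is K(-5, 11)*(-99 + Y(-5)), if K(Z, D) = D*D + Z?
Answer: -103008/11 ≈ -9364.4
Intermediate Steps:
l(s) = 3/5 (l(s) = 3/5 - 1/5*0 = 3/5 + 0 = 3/5)
K(Z, D) = Z + D**2 (K(Z, D) = D**2 + Z = Z + D**2)
Y(X) = -13/2 + X**2 + 1/(3/5 + X) (Y(X) = -7 + ((X**2 + X/(X + X)) + 1/(X + 3/5)) = -7 + ((X**2 + X/((2*X))) + 1/(3/5 + X)) = -7 + ((X**2 + (1/(2*X))*X) + 1/(3/5 + X)) = -7 + ((X**2 + 1/2) + 1/(3/5 + X)) = -7 + ((1/2 + X**2) + 1/(3/5 + X)) = -7 + (1/2 + X**2 + 1/(3/5 + X)) = -13/2 + X**2 + 1/(3/5 + X))
K(-5, 11)*(-99 + Y(-5)) = (-5 + 11**2)*(-99 + (-29 - 65*(-5) + 6*(-5)**2 + 10*(-5)**3)/(2*(3 + 5*(-5)))) = (-5 + 121)*(-99 + (-29 + 325 + 6*25 + 10*(-125))/(2*(3 - 25))) = 116*(-99 + (1/2)*(-29 + 325 + 150 - 1250)/(-22)) = 116*(-99 + (1/2)*(-1/22)*(-804)) = 116*(-99 + 201/11) = 116*(-888/11) = -103008/11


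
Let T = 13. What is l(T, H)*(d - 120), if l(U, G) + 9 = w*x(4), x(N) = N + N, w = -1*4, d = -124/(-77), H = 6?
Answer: 373756/77 ≈ 4854.0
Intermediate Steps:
d = 124/77 (d = -124*(-1/77) = 124/77 ≈ 1.6104)
w = -4
x(N) = 2*N
l(U, G) = -41 (l(U, G) = -9 - 8*4 = -9 - 4*8 = -9 - 32 = -41)
l(T, H)*(d - 120) = -41*(124/77 - 120) = -41*(-9116/77) = 373756/77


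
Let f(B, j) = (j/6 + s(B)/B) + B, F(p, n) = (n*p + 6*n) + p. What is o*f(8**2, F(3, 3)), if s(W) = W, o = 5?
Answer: 350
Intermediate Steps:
F(p, n) = p + 6*n + n*p (F(p, n) = (6*n + n*p) + p = p + 6*n + n*p)
f(B, j) = 1 + B + j/6 (f(B, j) = (j/6 + B/B) + B = (j*(1/6) + 1) + B = (j/6 + 1) + B = (1 + j/6) + B = 1 + B + j/6)
o*f(8**2, F(3, 3)) = 5*(1 + 8**2 + (3 + 6*3 + 3*3)/6) = 5*(1 + 64 + (3 + 18 + 9)/6) = 5*(1 + 64 + (1/6)*30) = 5*(1 + 64 + 5) = 5*70 = 350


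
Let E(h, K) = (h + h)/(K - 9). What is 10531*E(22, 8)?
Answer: -463364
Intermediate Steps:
E(h, K) = 2*h/(-9 + K) (E(h, K) = (2*h)/(-9 + K) = 2*h/(-9 + K))
10531*E(22, 8) = 10531*(2*22/(-9 + 8)) = 10531*(2*22/(-1)) = 10531*(2*22*(-1)) = 10531*(-44) = -463364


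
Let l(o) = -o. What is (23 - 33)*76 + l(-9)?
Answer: -751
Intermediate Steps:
(23 - 33)*76 + l(-9) = (23 - 33)*76 - 1*(-9) = -10*76 + 9 = -760 + 9 = -751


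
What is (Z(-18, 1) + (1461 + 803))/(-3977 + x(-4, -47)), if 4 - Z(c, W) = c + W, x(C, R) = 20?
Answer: -2285/3957 ≈ -0.57746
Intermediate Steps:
Z(c, W) = 4 - W - c (Z(c, W) = 4 - (c + W) = 4 - (W + c) = 4 + (-W - c) = 4 - W - c)
(Z(-18, 1) + (1461 + 803))/(-3977 + x(-4, -47)) = ((4 - 1*1 - 1*(-18)) + (1461 + 803))/(-3977 + 20) = ((4 - 1 + 18) + 2264)/(-3957) = (21 + 2264)*(-1/3957) = 2285*(-1/3957) = -2285/3957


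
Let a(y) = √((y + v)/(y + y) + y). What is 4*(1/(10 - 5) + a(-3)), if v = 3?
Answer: ⅘ + 4*I*√3 ≈ 0.8 + 6.9282*I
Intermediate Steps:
a(y) = √(y + (3 + y)/(2*y)) (a(y) = √((y + 3)/(y + y) + y) = √((3 + y)/((2*y)) + y) = √((3 + y)*(1/(2*y)) + y) = √((3 + y)/(2*y) + y) = √(y + (3 + y)/(2*y)))
4*(1/(10 - 5) + a(-3)) = 4*(1/(10 - 5) + √(2 + 4*(-3) + 6/(-3))/2) = 4*(1/5 + √(2 - 12 + 6*(-⅓))/2) = 4*(⅕ + √(2 - 12 - 2)/2) = 4*(⅕ + √(-12)/2) = 4*(⅕ + (2*I*√3)/2) = 4*(⅕ + I*√3) = ⅘ + 4*I*√3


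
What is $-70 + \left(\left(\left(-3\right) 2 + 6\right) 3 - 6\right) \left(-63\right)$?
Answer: $308$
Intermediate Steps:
$-70 + \left(\left(\left(-3\right) 2 + 6\right) 3 - 6\right) \left(-63\right) = -70 + \left(\left(-6 + 6\right) 3 - 6\right) \left(-63\right) = -70 + \left(0 \cdot 3 - 6\right) \left(-63\right) = -70 + \left(0 - 6\right) \left(-63\right) = -70 - -378 = -70 + 378 = 308$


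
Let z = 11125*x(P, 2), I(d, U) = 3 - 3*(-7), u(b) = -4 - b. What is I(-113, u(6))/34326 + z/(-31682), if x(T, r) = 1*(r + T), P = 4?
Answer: -190875011/90626361 ≈ -2.1062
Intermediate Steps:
x(T, r) = T + r (x(T, r) = 1*(T + r) = T + r)
I(d, U) = 24 (I(d, U) = 3 + 21 = 24)
z = 66750 (z = 11125*(4 + 2) = 11125*6 = 66750)
I(-113, u(6))/34326 + z/(-31682) = 24/34326 + 66750/(-31682) = 24*(1/34326) + 66750*(-1/31682) = 4/5721 - 33375/15841 = -190875011/90626361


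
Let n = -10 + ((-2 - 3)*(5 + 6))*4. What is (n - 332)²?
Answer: 315844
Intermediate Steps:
n = -230 (n = -10 - 5*11*4 = -10 - 55*4 = -10 - 220 = -230)
(n - 332)² = (-230 - 332)² = (-562)² = 315844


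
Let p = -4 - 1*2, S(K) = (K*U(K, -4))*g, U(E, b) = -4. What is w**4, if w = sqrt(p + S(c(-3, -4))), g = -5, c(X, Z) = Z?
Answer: 7396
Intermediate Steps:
S(K) = 20*K (S(K) = (K*(-4))*(-5) = -4*K*(-5) = 20*K)
p = -6 (p = -4 - 2 = -6)
w = I*sqrt(86) (w = sqrt(-6 + 20*(-4)) = sqrt(-6 - 80) = sqrt(-86) = I*sqrt(86) ≈ 9.2736*I)
w**4 = (I*sqrt(86))**4 = 7396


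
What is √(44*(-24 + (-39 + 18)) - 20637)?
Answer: 3*I*√2513 ≈ 150.39*I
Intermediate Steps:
√(44*(-24 + (-39 + 18)) - 20637) = √(44*(-24 - 21) - 20637) = √(44*(-45) - 20637) = √(-1980 - 20637) = √(-22617) = 3*I*√2513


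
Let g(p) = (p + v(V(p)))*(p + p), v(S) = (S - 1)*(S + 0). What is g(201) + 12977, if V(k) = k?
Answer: 16254179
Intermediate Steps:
v(S) = S*(-1 + S) (v(S) = (-1 + S)*S = S*(-1 + S))
g(p) = 2*p*(p + p*(-1 + p)) (g(p) = (p + p*(-1 + p))*(p + p) = (p + p*(-1 + p))*(2*p) = 2*p*(p + p*(-1 + p)))
g(201) + 12977 = 2*201³ + 12977 = 2*8120601 + 12977 = 16241202 + 12977 = 16254179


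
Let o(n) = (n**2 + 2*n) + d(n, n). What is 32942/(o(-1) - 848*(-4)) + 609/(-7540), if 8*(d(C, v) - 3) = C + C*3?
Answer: 16987313/1764620 ≈ 9.6266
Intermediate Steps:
d(C, v) = 3 + C/2 (d(C, v) = 3 + (C + C*3)/8 = 3 + (C + 3*C)/8 = 3 + (4*C)/8 = 3 + C/2)
o(n) = 3 + n**2 + 5*n/2 (o(n) = (n**2 + 2*n) + (3 + n/2) = 3 + n**2 + 5*n/2)
32942/(o(-1) - 848*(-4)) + 609/(-7540) = 32942/((3 + (-1)**2 + (5/2)*(-1)) - 848*(-4)) + 609/(-7540) = 32942/((3 + 1 - 5/2) - 106*(-32)) + 609*(-1/7540) = 32942/(3/2 + 3392) - 21/260 = 32942/(6787/2) - 21/260 = 32942*(2/6787) - 21/260 = 65884/6787 - 21/260 = 16987313/1764620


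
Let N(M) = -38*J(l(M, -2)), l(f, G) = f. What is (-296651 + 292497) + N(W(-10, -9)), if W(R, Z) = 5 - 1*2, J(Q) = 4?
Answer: -4306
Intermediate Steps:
W(R, Z) = 3 (W(R, Z) = 5 - 2 = 3)
N(M) = -152 (N(M) = -38*4 = -152)
(-296651 + 292497) + N(W(-10, -9)) = (-296651 + 292497) - 152 = -4154 - 152 = -4306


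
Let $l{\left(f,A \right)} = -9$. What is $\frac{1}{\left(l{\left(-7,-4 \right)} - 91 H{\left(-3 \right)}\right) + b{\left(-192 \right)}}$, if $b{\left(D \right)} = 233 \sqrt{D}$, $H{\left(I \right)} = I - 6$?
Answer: $- \frac{i}{- 810 i + 1864 \sqrt{3}} \approx 7.3107 \cdot 10^{-5} - 0.0002914 i$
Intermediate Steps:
$H{\left(I \right)} = -6 + I$
$\frac{1}{\left(l{\left(-7,-4 \right)} - 91 H{\left(-3 \right)}\right) + b{\left(-192 \right)}} = \frac{1}{\left(-9 - 91 \left(-6 - 3\right)\right) + 233 \sqrt{-192}} = \frac{1}{\left(-9 - -819\right) + 233 \cdot 8 i \sqrt{3}} = \frac{1}{\left(-9 + 819\right) + 1864 i \sqrt{3}} = \frac{1}{810 + 1864 i \sqrt{3}}$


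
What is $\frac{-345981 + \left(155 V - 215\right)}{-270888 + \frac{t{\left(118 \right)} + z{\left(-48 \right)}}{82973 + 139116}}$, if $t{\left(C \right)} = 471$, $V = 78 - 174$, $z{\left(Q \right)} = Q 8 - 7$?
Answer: $\frac{20047751941}{15040311238} \approx 1.3329$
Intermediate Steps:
$z{\left(Q \right)} = -7 + 8 Q$ ($z{\left(Q \right)} = 8 Q - 7 = -7 + 8 Q$)
$V = -96$
$\frac{-345981 + \left(155 V - 215\right)}{-270888 + \frac{t{\left(118 \right)} + z{\left(-48 \right)}}{82973 + 139116}} = \frac{-345981 + \left(155 \left(-96\right) - 215\right)}{-270888 + \frac{471 + \left(-7 + 8 \left(-48\right)\right)}{82973 + 139116}} = \frac{-345981 - 15095}{-270888 + \frac{471 - 391}{222089}} = \frac{-345981 - 15095}{-270888 + \left(471 - 391\right) \frac{1}{222089}} = - \frac{361076}{-270888 + 80 \cdot \frac{1}{222089}} = - \frac{361076}{-270888 + \frac{80}{222089}} = - \frac{361076}{- \frac{60161244952}{222089}} = \left(-361076\right) \left(- \frac{222089}{60161244952}\right) = \frac{20047751941}{15040311238}$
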